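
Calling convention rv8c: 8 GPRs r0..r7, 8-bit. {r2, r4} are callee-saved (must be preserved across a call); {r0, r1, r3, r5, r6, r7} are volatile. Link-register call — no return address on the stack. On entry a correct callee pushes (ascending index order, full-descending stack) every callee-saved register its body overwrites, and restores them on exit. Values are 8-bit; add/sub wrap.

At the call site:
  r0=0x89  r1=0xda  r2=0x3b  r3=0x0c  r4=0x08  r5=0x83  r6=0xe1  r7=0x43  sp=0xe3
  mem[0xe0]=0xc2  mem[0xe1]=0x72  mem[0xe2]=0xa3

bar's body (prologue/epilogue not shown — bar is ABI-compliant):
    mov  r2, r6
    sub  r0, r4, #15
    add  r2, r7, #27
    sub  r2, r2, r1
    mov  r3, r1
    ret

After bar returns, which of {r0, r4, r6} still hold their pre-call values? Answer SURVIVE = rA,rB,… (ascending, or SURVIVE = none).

SURVIVE = r4,r6

prologue: push r2 -> mem[0xe2]=0x3b, sp=0xe2
body[0] mov  r2, r6 -> r2=0xe1
body[1] sub  r0, r4, #15 -> r0=0xf9
body[2] add  r2, r7, #27 -> r2=0x5e
body[3] sub  r2, r2, r1 -> r2=0x84
body[4] mov  r3, r1 -> r3=0xda
epilogue: pop r2=0x3b, sp=0xe3
r0: caller-saved, written=True
r4: callee-saved, written=False
r6: caller-saved, written=False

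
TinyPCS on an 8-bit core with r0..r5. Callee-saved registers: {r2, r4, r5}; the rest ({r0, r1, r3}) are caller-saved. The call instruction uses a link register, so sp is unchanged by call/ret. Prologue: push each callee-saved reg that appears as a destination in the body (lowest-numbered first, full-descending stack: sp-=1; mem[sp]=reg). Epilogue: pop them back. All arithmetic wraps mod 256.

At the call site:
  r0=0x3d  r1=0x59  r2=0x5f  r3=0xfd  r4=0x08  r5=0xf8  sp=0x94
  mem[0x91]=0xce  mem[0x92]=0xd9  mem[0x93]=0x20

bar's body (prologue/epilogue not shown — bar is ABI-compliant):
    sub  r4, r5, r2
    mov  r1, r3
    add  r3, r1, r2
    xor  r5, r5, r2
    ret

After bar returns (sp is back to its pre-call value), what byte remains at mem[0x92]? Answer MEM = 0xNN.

prologue: push r4 → mem[0x93]=0x08, sp=0x93
prologue: push r5 → mem[0x92]=0xf8, sp=0x92
body[0] sub  r4, r5, r2 → r4=0x99
body[1] mov  r1, r3 → r1=0xfd
body[2] add  r3, r1, r2 → r3=0x5c
body[3] xor  r5, r5, r2 → r5=0xa7
epilogue: pop r5=0xf8, sp=0x93
epilogue: pop r4=0x08, sp=0x94
prologue pushed ['r4', 'r5'] at ['0x93', '0x92']

MEM = 0xf8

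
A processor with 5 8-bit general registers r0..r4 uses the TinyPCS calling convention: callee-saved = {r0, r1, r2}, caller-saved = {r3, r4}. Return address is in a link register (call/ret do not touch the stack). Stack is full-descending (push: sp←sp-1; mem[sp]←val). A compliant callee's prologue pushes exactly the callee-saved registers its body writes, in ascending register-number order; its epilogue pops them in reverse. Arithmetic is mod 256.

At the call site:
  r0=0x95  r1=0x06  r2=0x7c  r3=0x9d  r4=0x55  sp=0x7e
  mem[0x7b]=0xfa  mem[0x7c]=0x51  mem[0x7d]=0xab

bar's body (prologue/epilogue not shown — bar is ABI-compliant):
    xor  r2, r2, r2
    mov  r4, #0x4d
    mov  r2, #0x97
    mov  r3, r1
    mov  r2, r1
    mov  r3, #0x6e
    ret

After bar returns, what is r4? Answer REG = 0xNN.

REG = 0x4d

prologue: push r2 → mem[0x7d]=0x7c, sp=0x7d
body[0] xor  r2, r2, r2 → r2=0x00
body[1] mov  r4, #0x4d → r4=0x4d
body[2] mov  r2, #0x97 → r2=0x97
body[3] mov  r3, r1 → r3=0x06
body[4] mov  r2, r1 → r2=0x06
body[5] mov  r3, #0x6e → r3=0x6e
epilogue: pop r2=0x7c, sp=0x7e
r4 is caller-saved → body value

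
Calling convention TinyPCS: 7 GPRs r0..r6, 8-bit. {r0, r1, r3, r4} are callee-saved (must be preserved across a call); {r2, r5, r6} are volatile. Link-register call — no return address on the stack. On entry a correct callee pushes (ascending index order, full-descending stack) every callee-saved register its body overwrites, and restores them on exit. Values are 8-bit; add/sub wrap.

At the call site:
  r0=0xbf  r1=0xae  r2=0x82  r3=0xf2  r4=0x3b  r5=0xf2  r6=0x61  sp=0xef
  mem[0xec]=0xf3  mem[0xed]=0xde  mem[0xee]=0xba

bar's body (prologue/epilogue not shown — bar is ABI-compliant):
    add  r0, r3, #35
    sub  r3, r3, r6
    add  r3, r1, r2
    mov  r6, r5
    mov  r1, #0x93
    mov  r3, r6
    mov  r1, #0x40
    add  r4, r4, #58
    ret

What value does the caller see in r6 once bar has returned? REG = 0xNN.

prologue: push r0 → mem[0xee]=0xbf, sp=0xee
prologue: push r1 → mem[0xed]=0xae, sp=0xed
prologue: push r3 → mem[0xec]=0xf2, sp=0xec
prologue: push r4 → mem[0xeb]=0x3b, sp=0xeb
body[0] add  r0, r3, #35 → r0=0x15
body[1] sub  r3, r3, r6 → r3=0x91
body[2] add  r3, r1, r2 → r3=0x30
body[3] mov  r6, r5 → r6=0xf2
body[4] mov  r1, #0x93 → r1=0x93
body[5] mov  r3, r6 → r3=0xf2
body[6] mov  r1, #0x40 → r1=0x40
body[7] add  r4, r4, #58 → r4=0x75
epilogue: pop r4=0x3b, sp=0xec
epilogue: pop r3=0xf2, sp=0xed
epilogue: pop r1=0xae, sp=0xee
epilogue: pop r0=0xbf, sp=0xef
r6 is caller-saved → body value

REG = 0xf2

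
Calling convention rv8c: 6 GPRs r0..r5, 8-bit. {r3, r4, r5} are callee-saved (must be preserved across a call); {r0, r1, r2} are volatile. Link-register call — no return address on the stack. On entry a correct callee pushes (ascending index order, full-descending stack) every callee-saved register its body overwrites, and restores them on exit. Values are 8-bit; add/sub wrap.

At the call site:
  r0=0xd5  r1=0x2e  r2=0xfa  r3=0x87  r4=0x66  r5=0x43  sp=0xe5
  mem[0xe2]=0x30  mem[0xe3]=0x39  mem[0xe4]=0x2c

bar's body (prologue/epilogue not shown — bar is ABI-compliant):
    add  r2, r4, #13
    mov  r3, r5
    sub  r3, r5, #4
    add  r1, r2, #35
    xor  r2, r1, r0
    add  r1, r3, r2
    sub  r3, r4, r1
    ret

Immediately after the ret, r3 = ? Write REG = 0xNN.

REG = 0x87

prologue: push r3 -> mem[0xe4]=0x87, sp=0xe4
body[0] add  r2, r4, #13 -> r2=0x73
body[1] mov  r3, r5 -> r3=0x43
body[2] sub  r3, r5, #4 -> r3=0x3f
body[3] add  r1, r2, #35 -> r1=0x96
body[4] xor  r2, r1, r0 -> r2=0x43
body[5] add  r1, r3, r2 -> r1=0x82
body[6] sub  r3, r4, r1 -> r3=0xe4
epilogue: pop r3=0x87, sp=0xe5
r3 is callee-saved -> restored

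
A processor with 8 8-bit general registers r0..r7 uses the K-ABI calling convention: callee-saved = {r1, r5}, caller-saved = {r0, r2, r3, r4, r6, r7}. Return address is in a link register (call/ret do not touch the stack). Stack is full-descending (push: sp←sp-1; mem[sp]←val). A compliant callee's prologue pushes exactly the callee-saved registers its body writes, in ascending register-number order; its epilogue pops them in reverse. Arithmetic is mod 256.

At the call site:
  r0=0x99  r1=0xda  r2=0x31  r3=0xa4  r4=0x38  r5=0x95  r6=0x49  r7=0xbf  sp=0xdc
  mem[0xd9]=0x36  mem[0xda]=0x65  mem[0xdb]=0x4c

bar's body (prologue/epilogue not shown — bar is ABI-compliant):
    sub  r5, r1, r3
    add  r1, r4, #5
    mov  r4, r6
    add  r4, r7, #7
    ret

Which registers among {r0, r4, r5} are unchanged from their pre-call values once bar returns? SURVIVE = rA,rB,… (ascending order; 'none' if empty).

prologue: push r1 → mem[0xdb]=0xda, sp=0xdb
prologue: push r5 → mem[0xda]=0x95, sp=0xda
body[0] sub  r5, r1, r3 → r5=0x36
body[1] add  r1, r4, #5 → r1=0x3d
body[2] mov  r4, r6 → r4=0x49
body[3] add  r4, r7, #7 → r4=0xc6
epilogue: pop r5=0x95, sp=0xdb
epilogue: pop r1=0xda, sp=0xdc
r0: caller-saved, written=False
r4: caller-saved, written=True
r5: callee-saved, written=True

SURVIVE = r0,r5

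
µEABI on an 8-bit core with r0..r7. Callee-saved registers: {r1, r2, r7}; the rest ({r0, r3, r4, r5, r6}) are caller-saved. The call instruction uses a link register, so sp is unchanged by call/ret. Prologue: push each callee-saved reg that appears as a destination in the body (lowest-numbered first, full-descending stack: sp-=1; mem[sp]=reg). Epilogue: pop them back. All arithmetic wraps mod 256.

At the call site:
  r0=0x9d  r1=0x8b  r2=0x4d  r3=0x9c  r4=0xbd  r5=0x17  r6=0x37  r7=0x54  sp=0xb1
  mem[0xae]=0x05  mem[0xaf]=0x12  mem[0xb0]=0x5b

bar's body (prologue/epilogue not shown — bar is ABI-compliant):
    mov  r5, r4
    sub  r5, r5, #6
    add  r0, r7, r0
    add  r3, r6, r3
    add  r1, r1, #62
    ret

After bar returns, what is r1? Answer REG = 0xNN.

REG = 0x8b

prologue: push r1 -> mem[0xb0]=0x8b, sp=0xb0
body[0] mov  r5, r4 -> r5=0xbd
body[1] sub  r5, r5, #6 -> r5=0xb7
body[2] add  r0, r7, r0 -> r0=0xf1
body[3] add  r3, r6, r3 -> r3=0xd3
body[4] add  r1, r1, #62 -> r1=0xc9
epilogue: pop r1=0x8b, sp=0xb1
r1 is callee-saved -> restored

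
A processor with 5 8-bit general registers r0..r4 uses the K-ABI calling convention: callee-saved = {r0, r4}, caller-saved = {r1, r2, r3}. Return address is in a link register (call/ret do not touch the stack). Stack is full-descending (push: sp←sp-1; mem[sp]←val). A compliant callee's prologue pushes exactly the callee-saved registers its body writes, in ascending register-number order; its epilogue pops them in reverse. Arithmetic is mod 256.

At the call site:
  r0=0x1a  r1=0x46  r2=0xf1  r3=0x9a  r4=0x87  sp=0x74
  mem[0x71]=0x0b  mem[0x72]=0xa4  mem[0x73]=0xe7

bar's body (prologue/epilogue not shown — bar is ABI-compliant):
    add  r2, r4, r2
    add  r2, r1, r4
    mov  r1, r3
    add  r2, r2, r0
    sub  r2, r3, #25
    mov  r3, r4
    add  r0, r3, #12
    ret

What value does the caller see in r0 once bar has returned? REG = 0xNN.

prologue: push r0 → mem[0x73]=0x1a, sp=0x73
body[0] add  r2, r4, r2 → r2=0x78
body[1] add  r2, r1, r4 → r2=0xcd
body[2] mov  r1, r3 → r1=0x9a
body[3] add  r2, r2, r0 → r2=0xe7
body[4] sub  r2, r3, #25 → r2=0x81
body[5] mov  r3, r4 → r3=0x87
body[6] add  r0, r3, #12 → r0=0x93
epilogue: pop r0=0x1a, sp=0x74
r0 is callee-saved → restored

REG = 0x1a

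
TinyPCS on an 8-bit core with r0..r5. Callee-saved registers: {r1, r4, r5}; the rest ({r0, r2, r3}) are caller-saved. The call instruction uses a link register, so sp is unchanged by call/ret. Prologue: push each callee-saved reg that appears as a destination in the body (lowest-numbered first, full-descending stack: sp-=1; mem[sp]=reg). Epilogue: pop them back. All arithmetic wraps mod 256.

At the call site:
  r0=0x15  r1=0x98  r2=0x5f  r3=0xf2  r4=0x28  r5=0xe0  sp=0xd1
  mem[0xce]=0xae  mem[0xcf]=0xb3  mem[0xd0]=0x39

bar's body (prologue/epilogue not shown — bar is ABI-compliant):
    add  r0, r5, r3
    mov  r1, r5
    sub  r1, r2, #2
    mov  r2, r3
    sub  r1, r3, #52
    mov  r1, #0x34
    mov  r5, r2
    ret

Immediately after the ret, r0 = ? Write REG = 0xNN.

prologue: push r1 -> mem[0xd0]=0x98, sp=0xd0
prologue: push r5 -> mem[0xcf]=0xe0, sp=0xcf
body[0] add  r0, r5, r3 -> r0=0xd2
body[1] mov  r1, r5 -> r1=0xe0
body[2] sub  r1, r2, #2 -> r1=0x5d
body[3] mov  r2, r3 -> r2=0xf2
body[4] sub  r1, r3, #52 -> r1=0xbe
body[5] mov  r1, #0x34 -> r1=0x34
body[6] mov  r5, r2 -> r5=0xf2
epilogue: pop r5=0xe0, sp=0xd0
epilogue: pop r1=0x98, sp=0xd1
r0 is caller-saved -> body value

REG = 0xd2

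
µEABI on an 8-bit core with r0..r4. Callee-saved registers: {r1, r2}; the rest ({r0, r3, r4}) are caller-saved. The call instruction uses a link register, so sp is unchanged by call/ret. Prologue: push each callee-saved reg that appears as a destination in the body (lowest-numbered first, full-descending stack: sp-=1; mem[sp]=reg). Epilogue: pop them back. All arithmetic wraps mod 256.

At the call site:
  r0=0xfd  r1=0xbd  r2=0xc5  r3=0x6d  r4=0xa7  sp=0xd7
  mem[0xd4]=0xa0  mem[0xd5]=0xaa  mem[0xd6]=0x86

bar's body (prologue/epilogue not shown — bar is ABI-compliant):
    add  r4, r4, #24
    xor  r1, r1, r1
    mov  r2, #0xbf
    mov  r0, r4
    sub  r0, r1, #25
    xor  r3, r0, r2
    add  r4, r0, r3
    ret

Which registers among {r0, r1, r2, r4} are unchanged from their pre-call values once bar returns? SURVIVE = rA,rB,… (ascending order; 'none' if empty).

prologue: push r1 -> mem[0xd6]=0xbd, sp=0xd6
prologue: push r2 -> mem[0xd5]=0xc5, sp=0xd5
body[0] add  r4, r4, #24 -> r4=0xbf
body[1] xor  r1, r1, r1 -> r1=0x00
body[2] mov  r2, #0xbf -> r2=0xbf
body[3] mov  r0, r4 -> r0=0xbf
body[4] sub  r0, r1, #25 -> r0=0xe7
body[5] xor  r3, r0, r2 -> r3=0x58
body[6] add  r4, r0, r3 -> r4=0x3f
epilogue: pop r2=0xc5, sp=0xd6
epilogue: pop r1=0xbd, sp=0xd7
r0: caller-saved, written=True
r1: callee-saved, written=True
r2: callee-saved, written=True
r4: caller-saved, written=True

SURVIVE = r1,r2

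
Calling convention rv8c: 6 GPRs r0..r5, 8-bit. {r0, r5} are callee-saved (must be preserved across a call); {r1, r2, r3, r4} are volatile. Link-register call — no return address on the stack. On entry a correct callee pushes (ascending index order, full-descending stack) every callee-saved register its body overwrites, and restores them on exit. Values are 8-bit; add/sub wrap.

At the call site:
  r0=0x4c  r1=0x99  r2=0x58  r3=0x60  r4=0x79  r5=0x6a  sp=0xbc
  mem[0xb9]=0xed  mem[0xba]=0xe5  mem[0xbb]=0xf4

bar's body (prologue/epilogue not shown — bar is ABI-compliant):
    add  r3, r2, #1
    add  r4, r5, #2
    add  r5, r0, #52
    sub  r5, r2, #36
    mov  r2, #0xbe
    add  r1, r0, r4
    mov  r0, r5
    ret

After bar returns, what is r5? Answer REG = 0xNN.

REG = 0x6a

prologue: push r0 -> mem[0xbb]=0x4c, sp=0xbb
prologue: push r5 -> mem[0xba]=0x6a, sp=0xba
body[0] add  r3, r2, #1 -> r3=0x59
body[1] add  r4, r5, #2 -> r4=0x6c
body[2] add  r5, r0, #52 -> r5=0x80
body[3] sub  r5, r2, #36 -> r5=0x34
body[4] mov  r2, #0xbe -> r2=0xbe
body[5] add  r1, r0, r4 -> r1=0xb8
body[6] mov  r0, r5 -> r0=0x34
epilogue: pop r5=0x6a, sp=0xbb
epilogue: pop r0=0x4c, sp=0xbc
r5 is callee-saved -> restored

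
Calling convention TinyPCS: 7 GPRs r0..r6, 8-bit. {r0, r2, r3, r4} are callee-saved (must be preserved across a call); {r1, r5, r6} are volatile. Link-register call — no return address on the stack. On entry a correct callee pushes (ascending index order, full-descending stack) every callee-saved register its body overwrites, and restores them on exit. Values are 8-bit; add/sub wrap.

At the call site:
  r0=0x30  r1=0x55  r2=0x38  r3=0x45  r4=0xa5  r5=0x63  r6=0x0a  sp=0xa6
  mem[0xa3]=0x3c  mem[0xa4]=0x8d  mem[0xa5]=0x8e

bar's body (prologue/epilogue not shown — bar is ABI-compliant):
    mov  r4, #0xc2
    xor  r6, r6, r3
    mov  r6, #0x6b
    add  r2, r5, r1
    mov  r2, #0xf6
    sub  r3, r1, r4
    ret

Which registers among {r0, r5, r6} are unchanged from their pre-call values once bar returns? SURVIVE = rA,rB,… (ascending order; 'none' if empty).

prologue: push r2 → mem[0xa5]=0x38, sp=0xa5
prologue: push r3 → mem[0xa4]=0x45, sp=0xa4
prologue: push r4 → mem[0xa3]=0xa5, sp=0xa3
body[0] mov  r4, #0xc2 → r4=0xc2
body[1] xor  r6, r6, r3 → r6=0x4f
body[2] mov  r6, #0x6b → r6=0x6b
body[3] add  r2, r5, r1 → r2=0xb8
body[4] mov  r2, #0xf6 → r2=0xf6
body[5] sub  r3, r1, r4 → r3=0x93
epilogue: pop r4=0xa5, sp=0xa4
epilogue: pop r3=0x45, sp=0xa5
epilogue: pop r2=0x38, sp=0xa6
r0: callee-saved, written=False
r5: caller-saved, written=False
r6: caller-saved, written=True

SURVIVE = r0,r5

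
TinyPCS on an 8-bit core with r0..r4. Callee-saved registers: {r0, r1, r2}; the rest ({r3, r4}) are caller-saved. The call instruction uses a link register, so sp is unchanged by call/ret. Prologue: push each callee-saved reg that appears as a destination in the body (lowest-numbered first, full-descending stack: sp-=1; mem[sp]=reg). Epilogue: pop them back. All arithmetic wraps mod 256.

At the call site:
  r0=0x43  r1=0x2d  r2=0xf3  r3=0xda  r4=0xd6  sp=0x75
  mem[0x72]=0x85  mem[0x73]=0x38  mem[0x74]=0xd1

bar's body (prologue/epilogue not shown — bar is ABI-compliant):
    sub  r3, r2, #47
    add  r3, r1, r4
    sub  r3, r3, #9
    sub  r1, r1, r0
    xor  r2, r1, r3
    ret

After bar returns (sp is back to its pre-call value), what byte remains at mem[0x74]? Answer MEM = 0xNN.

prologue: push r1 -> mem[0x74]=0x2d, sp=0x74
prologue: push r2 -> mem[0x73]=0xf3, sp=0x73
body[0] sub  r3, r2, #47 -> r3=0xc4
body[1] add  r3, r1, r4 -> r3=0x03
body[2] sub  r3, r3, #9 -> r3=0xfa
body[3] sub  r1, r1, r0 -> r1=0xea
body[4] xor  r2, r1, r3 -> r2=0x10
epilogue: pop r2=0xf3, sp=0x74
epilogue: pop r1=0x2d, sp=0x75
prologue pushed ['r1', 'r2'] at ['0x74', '0x73']

MEM = 0x2d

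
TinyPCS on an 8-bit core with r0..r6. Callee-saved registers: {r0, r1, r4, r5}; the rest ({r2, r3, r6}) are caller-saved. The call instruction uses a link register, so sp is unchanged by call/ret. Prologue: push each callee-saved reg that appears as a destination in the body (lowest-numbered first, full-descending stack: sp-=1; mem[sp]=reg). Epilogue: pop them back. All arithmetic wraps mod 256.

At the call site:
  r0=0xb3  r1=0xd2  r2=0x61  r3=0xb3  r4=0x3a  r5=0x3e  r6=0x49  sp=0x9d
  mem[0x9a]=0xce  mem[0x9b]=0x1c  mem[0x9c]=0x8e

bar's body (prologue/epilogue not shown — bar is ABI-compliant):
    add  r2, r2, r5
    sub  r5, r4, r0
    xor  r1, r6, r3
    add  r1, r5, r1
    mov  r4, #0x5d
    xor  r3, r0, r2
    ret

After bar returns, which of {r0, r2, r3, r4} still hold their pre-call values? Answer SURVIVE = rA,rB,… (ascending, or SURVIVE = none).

prologue: push r1 -> mem[0x9c]=0xd2, sp=0x9c
prologue: push r4 -> mem[0x9b]=0x3a, sp=0x9b
prologue: push r5 -> mem[0x9a]=0x3e, sp=0x9a
body[0] add  r2, r2, r5 -> r2=0x9f
body[1] sub  r5, r4, r0 -> r5=0x87
body[2] xor  r1, r6, r3 -> r1=0xfa
body[3] add  r1, r5, r1 -> r1=0x81
body[4] mov  r4, #0x5d -> r4=0x5d
body[5] xor  r3, r0, r2 -> r3=0x2c
epilogue: pop r5=0x3e, sp=0x9b
epilogue: pop r4=0x3a, sp=0x9c
epilogue: pop r1=0xd2, sp=0x9d
r0: callee-saved, written=False
r2: caller-saved, written=True
r3: caller-saved, written=True
r4: callee-saved, written=True

SURVIVE = r0,r4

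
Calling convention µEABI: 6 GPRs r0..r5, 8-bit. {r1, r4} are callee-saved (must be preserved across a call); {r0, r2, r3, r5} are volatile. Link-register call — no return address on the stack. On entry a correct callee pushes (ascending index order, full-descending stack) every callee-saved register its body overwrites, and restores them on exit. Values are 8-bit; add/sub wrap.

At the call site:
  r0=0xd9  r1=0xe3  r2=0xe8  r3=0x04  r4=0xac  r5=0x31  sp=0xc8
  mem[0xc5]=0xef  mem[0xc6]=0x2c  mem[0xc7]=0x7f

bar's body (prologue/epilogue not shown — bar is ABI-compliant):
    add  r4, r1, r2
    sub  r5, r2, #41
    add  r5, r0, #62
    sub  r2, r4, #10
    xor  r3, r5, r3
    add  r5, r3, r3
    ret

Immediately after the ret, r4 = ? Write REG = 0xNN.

prologue: push r4 → mem[0xc7]=0xac, sp=0xc7
body[0] add  r4, r1, r2 → r4=0xcb
body[1] sub  r5, r2, #41 → r5=0xbf
body[2] add  r5, r0, #62 → r5=0x17
body[3] sub  r2, r4, #10 → r2=0xc1
body[4] xor  r3, r5, r3 → r3=0x13
body[5] add  r5, r3, r3 → r5=0x26
epilogue: pop r4=0xac, sp=0xc8
r4 is callee-saved → restored

REG = 0xac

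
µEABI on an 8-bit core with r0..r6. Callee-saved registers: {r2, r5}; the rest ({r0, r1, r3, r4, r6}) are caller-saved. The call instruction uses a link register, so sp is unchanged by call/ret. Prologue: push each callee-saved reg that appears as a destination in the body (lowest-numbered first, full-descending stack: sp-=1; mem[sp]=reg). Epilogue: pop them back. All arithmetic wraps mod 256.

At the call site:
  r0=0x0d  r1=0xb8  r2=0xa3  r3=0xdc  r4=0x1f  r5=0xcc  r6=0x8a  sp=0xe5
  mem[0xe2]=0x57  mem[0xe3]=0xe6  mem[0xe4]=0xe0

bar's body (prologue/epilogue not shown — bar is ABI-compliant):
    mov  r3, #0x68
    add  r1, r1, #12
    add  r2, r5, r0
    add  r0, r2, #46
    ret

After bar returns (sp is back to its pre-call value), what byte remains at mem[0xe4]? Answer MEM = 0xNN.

prologue: push r2 -> mem[0xe4]=0xa3, sp=0xe4
body[0] mov  r3, #0x68 -> r3=0x68
body[1] add  r1, r1, #12 -> r1=0xc4
body[2] add  r2, r5, r0 -> r2=0xd9
body[3] add  r0, r2, #46 -> r0=0x07
epilogue: pop r2=0xa3, sp=0xe5
prologue pushed ['r2'] at ['0xe4']

MEM = 0xa3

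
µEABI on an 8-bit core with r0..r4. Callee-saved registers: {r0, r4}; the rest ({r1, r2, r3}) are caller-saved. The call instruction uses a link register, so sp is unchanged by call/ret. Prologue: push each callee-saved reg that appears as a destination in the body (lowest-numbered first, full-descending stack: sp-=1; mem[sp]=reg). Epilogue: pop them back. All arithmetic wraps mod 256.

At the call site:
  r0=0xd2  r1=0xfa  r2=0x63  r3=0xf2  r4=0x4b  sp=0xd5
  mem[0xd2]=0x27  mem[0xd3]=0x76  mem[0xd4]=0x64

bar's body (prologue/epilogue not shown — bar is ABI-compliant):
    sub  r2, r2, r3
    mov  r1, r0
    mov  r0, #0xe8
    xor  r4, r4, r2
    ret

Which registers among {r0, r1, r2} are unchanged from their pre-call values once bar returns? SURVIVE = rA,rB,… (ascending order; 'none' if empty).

SURVIVE = r0

prologue: push r0 → mem[0xd4]=0xd2, sp=0xd4
prologue: push r4 → mem[0xd3]=0x4b, sp=0xd3
body[0] sub  r2, r2, r3 → r2=0x71
body[1] mov  r1, r0 → r1=0xd2
body[2] mov  r0, #0xe8 → r0=0xe8
body[3] xor  r4, r4, r2 → r4=0x3a
epilogue: pop r4=0x4b, sp=0xd4
epilogue: pop r0=0xd2, sp=0xd5
r0: callee-saved, written=True
r1: caller-saved, written=True
r2: caller-saved, written=True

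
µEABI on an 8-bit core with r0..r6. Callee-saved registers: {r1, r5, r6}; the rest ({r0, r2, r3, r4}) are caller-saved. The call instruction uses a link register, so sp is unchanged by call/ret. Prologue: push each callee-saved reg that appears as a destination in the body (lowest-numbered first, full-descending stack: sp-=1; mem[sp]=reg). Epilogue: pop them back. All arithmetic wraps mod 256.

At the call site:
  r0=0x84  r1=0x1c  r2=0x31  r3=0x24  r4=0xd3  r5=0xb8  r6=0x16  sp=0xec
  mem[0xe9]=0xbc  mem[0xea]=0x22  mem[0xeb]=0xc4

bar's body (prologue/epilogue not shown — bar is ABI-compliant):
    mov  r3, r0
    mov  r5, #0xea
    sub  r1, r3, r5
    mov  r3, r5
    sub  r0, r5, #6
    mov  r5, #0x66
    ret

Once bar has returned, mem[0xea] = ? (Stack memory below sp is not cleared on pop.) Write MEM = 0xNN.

MEM = 0xb8

prologue: push r1 → mem[0xeb]=0x1c, sp=0xeb
prologue: push r5 → mem[0xea]=0xb8, sp=0xea
body[0] mov  r3, r0 → r3=0x84
body[1] mov  r5, #0xea → r5=0xea
body[2] sub  r1, r3, r5 → r1=0x9a
body[3] mov  r3, r5 → r3=0xea
body[4] sub  r0, r5, #6 → r0=0xe4
body[5] mov  r5, #0x66 → r5=0x66
epilogue: pop r5=0xb8, sp=0xeb
epilogue: pop r1=0x1c, sp=0xec
prologue pushed ['r1', 'r5'] at ['0xeb', '0xea']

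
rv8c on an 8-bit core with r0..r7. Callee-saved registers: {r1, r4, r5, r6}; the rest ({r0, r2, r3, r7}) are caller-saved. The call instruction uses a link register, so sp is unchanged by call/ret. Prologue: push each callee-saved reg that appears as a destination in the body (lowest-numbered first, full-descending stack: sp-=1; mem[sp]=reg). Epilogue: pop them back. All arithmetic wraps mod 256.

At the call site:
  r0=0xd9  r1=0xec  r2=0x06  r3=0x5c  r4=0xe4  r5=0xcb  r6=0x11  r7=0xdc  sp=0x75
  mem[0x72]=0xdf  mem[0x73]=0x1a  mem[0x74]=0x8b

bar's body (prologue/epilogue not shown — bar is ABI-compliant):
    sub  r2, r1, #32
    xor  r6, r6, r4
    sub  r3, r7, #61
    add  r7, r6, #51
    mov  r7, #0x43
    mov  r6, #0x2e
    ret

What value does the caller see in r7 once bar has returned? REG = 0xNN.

REG = 0x43

prologue: push r6 → mem[0x74]=0x11, sp=0x74
body[0] sub  r2, r1, #32 → r2=0xcc
body[1] xor  r6, r6, r4 → r6=0xf5
body[2] sub  r3, r7, #61 → r3=0x9f
body[3] add  r7, r6, #51 → r7=0x28
body[4] mov  r7, #0x43 → r7=0x43
body[5] mov  r6, #0x2e → r6=0x2e
epilogue: pop r6=0x11, sp=0x75
r7 is caller-saved → body value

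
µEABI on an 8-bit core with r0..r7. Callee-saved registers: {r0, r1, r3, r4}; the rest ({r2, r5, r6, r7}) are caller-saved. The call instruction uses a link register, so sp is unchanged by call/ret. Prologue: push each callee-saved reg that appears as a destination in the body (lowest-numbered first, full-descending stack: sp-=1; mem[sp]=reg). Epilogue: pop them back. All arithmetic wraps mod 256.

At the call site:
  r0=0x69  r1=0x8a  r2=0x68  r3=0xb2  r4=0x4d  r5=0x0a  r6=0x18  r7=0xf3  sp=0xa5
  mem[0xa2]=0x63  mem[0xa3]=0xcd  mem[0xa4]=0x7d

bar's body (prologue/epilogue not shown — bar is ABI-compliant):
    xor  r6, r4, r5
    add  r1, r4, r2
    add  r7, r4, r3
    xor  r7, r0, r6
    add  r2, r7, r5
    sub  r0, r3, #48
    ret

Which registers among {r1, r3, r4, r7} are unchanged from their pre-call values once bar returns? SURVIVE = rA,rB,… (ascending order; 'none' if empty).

prologue: push r0 → mem[0xa4]=0x69, sp=0xa4
prologue: push r1 → mem[0xa3]=0x8a, sp=0xa3
body[0] xor  r6, r4, r5 → r6=0x47
body[1] add  r1, r4, r2 → r1=0xb5
body[2] add  r7, r4, r3 → r7=0xff
body[3] xor  r7, r0, r6 → r7=0x2e
body[4] add  r2, r7, r5 → r2=0x38
body[5] sub  r0, r3, #48 → r0=0x82
epilogue: pop r1=0x8a, sp=0xa4
epilogue: pop r0=0x69, sp=0xa5
r1: callee-saved, written=True
r3: callee-saved, written=False
r4: callee-saved, written=False
r7: caller-saved, written=True

SURVIVE = r1,r3,r4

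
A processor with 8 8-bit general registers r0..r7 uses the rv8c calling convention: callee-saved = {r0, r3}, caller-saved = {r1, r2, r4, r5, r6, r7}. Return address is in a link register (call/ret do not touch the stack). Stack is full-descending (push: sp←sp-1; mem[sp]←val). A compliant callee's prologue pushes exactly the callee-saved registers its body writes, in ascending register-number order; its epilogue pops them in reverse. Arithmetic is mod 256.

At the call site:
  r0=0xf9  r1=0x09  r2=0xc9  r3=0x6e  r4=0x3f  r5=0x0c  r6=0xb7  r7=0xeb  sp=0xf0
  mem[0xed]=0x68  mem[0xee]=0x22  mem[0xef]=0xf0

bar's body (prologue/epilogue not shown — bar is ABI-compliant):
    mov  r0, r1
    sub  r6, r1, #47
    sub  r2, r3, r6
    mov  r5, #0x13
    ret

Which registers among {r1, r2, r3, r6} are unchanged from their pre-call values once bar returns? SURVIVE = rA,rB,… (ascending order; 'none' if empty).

prologue: push r0 -> mem[0xef]=0xf9, sp=0xef
body[0] mov  r0, r1 -> r0=0x09
body[1] sub  r6, r1, #47 -> r6=0xda
body[2] sub  r2, r3, r6 -> r2=0x94
body[3] mov  r5, #0x13 -> r5=0x13
epilogue: pop r0=0xf9, sp=0xf0
r1: caller-saved, written=False
r2: caller-saved, written=True
r3: callee-saved, written=False
r6: caller-saved, written=True

SURVIVE = r1,r3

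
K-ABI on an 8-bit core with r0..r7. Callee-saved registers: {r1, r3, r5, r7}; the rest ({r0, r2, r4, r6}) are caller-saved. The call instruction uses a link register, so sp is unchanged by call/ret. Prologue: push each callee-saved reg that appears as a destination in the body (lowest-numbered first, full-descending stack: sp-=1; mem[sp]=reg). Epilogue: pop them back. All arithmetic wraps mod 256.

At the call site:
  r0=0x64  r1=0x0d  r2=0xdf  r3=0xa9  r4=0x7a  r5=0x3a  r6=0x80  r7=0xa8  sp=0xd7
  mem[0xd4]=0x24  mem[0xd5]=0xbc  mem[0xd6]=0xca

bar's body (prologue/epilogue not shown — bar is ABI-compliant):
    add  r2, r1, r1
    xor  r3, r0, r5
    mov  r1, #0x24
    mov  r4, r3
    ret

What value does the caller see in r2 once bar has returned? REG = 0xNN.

REG = 0x1a

prologue: push r1 -> mem[0xd6]=0x0d, sp=0xd6
prologue: push r3 -> mem[0xd5]=0xa9, sp=0xd5
body[0] add  r2, r1, r1 -> r2=0x1a
body[1] xor  r3, r0, r5 -> r3=0x5e
body[2] mov  r1, #0x24 -> r1=0x24
body[3] mov  r4, r3 -> r4=0x5e
epilogue: pop r3=0xa9, sp=0xd6
epilogue: pop r1=0x0d, sp=0xd7
r2 is caller-saved -> body value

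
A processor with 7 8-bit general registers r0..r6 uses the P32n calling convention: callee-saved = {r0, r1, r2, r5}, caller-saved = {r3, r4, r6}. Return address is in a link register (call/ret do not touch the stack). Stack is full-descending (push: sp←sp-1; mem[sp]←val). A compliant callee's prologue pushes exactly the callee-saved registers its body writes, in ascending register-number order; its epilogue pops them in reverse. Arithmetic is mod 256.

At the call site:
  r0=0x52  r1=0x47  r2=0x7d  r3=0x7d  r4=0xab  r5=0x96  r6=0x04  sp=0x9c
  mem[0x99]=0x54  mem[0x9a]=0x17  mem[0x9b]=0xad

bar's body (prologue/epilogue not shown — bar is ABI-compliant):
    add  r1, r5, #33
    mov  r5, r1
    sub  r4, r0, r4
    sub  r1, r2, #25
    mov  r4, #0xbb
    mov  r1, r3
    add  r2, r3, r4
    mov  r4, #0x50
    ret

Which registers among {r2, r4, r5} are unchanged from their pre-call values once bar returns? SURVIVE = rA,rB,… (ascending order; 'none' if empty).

SURVIVE = r2,r5

prologue: push r1 → mem[0x9b]=0x47, sp=0x9b
prologue: push r2 → mem[0x9a]=0x7d, sp=0x9a
prologue: push r5 → mem[0x99]=0x96, sp=0x99
body[0] add  r1, r5, #33 → r1=0xb7
body[1] mov  r5, r1 → r5=0xb7
body[2] sub  r4, r0, r4 → r4=0xa7
body[3] sub  r1, r2, #25 → r1=0x64
body[4] mov  r4, #0xbb → r4=0xbb
body[5] mov  r1, r3 → r1=0x7d
body[6] add  r2, r3, r4 → r2=0x38
body[7] mov  r4, #0x50 → r4=0x50
epilogue: pop r5=0x96, sp=0x9a
epilogue: pop r2=0x7d, sp=0x9b
epilogue: pop r1=0x47, sp=0x9c
r2: callee-saved, written=True
r4: caller-saved, written=True
r5: callee-saved, written=True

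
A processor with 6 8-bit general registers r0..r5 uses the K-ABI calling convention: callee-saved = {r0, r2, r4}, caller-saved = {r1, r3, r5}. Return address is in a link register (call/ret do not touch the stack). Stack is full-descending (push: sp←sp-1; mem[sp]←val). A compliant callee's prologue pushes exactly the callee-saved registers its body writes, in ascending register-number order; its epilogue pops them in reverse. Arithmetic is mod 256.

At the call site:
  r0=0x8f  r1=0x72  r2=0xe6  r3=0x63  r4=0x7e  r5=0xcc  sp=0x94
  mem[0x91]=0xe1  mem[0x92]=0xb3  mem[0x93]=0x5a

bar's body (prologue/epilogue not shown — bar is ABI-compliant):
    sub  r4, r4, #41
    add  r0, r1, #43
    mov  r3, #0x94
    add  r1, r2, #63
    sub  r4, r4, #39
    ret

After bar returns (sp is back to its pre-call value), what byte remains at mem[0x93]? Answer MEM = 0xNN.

prologue: push r0 -> mem[0x93]=0x8f, sp=0x93
prologue: push r4 -> mem[0x92]=0x7e, sp=0x92
body[0] sub  r4, r4, #41 -> r4=0x55
body[1] add  r0, r1, #43 -> r0=0x9d
body[2] mov  r3, #0x94 -> r3=0x94
body[3] add  r1, r2, #63 -> r1=0x25
body[4] sub  r4, r4, #39 -> r4=0x2e
epilogue: pop r4=0x7e, sp=0x93
epilogue: pop r0=0x8f, sp=0x94
prologue pushed ['r0', 'r4'] at ['0x93', '0x92']

MEM = 0x8f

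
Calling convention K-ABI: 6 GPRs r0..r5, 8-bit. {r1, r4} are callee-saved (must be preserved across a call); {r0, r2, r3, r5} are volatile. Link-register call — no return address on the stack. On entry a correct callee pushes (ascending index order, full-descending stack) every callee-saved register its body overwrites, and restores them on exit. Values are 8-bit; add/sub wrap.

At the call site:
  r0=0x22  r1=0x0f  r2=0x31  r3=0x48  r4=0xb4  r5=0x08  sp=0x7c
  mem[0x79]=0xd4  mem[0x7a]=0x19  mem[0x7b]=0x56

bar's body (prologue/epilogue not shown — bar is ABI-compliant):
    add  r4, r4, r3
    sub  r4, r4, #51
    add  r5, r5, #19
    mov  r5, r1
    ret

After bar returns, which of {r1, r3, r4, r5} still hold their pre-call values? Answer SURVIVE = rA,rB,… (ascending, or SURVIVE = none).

prologue: push r4 → mem[0x7b]=0xb4, sp=0x7b
body[0] add  r4, r4, r3 → r4=0xfc
body[1] sub  r4, r4, #51 → r4=0xc9
body[2] add  r5, r5, #19 → r5=0x1b
body[3] mov  r5, r1 → r5=0x0f
epilogue: pop r4=0xb4, sp=0x7c
r1: callee-saved, written=False
r3: caller-saved, written=False
r4: callee-saved, written=True
r5: caller-saved, written=True

SURVIVE = r1,r3,r4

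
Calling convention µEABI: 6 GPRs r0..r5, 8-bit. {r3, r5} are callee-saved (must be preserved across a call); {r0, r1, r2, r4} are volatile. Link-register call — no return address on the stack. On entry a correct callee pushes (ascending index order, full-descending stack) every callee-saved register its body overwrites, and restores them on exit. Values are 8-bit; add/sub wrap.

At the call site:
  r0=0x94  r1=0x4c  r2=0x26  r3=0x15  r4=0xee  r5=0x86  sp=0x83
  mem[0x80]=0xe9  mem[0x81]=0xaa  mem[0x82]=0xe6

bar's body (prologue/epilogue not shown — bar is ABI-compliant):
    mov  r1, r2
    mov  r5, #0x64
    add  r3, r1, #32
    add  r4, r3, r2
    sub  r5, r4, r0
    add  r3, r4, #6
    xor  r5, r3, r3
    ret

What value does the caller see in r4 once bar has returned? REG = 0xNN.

prologue: push r3 -> mem[0x82]=0x15, sp=0x82
prologue: push r5 -> mem[0x81]=0x86, sp=0x81
body[0] mov  r1, r2 -> r1=0x26
body[1] mov  r5, #0x64 -> r5=0x64
body[2] add  r3, r1, #32 -> r3=0x46
body[3] add  r4, r3, r2 -> r4=0x6c
body[4] sub  r5, r4, r0 -> r5=0xd8
body[5] add  r3, r4, #6 -> r3=0x72
body[6] xor  r5, r3, r3 -> r5=0x00
epilogue: pop r5=0x86, sp=0x82
epilogue: pop r3=0x15, sp=0x83
r4 is caller-saved -> body value

REG = 0x6c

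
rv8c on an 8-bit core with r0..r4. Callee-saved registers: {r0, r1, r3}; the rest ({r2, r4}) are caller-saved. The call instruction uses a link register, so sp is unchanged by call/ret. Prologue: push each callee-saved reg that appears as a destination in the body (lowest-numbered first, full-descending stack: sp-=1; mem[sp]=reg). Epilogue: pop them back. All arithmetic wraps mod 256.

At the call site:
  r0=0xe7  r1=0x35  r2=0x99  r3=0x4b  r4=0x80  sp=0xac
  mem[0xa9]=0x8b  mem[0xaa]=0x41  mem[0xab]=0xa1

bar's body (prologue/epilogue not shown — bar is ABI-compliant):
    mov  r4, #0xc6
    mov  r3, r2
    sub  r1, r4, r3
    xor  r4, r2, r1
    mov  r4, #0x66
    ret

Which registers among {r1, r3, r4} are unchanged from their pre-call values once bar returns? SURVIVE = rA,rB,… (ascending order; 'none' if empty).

prologue: push r1 → mem[0xab]=0x35, sp=0xab
prologue: push r3 → mem[0xaa]=0x4b, sp=0xaa
body[0] mov  r4, #0xc6 → r4=0xc6
body[1] mov  r3, r2 → r3=0x99
body[2] sub  r1, r4, r3 → r1=0x2d
body[3] xor  r4, r2, r1 → r4=0xb4
body[4] mov  r4, #0x66 → r4=0x66
epilogue: pop r3=0x4b, sp=0xab
epilogue: pop r1=0x35, sp=0xac
r1: callee-saved, written=True
r3: callee-saved, written=True
r4: caller-saved, written=True

SURVIVE = r1,r3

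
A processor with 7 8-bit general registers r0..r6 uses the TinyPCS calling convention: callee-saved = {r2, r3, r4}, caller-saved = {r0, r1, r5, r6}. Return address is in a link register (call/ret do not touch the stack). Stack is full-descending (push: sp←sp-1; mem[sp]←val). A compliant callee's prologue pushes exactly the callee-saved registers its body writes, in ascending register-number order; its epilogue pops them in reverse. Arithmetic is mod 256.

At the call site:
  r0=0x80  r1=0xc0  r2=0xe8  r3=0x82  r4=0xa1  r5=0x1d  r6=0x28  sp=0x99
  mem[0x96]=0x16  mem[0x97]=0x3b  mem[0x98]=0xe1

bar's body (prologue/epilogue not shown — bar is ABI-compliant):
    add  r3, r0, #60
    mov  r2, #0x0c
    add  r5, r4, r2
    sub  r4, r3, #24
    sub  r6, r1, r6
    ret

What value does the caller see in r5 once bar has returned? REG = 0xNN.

REG = 0xad

prologue: push r2 -> mem[0x98]=0xe8, sp=0x98
prologue: push r3 -> mem[0x97]=0x82, sp=0x97
prologue: push r4 -> mem[0x96]=0xa1, sp=0x96
body[0] add  r3, r0, #60 -> r3=0xbc
body[1] mov  r2, #0x0c -> r2=0x0c
body[2] add  r5, r4, r2 -> r5=0xad
body[3] sub  r4, r3, #24 -> r4=0xa4
body[4] sub  r6, r1, r6 -> r6=0x98
epilogue: pop r4=0xa1, sp=0x97
epilogue: pop r3=0x82, sp=0x98
epilogue: pop r2=0xe8, sp=0x99
r5 is caller-saved -> body value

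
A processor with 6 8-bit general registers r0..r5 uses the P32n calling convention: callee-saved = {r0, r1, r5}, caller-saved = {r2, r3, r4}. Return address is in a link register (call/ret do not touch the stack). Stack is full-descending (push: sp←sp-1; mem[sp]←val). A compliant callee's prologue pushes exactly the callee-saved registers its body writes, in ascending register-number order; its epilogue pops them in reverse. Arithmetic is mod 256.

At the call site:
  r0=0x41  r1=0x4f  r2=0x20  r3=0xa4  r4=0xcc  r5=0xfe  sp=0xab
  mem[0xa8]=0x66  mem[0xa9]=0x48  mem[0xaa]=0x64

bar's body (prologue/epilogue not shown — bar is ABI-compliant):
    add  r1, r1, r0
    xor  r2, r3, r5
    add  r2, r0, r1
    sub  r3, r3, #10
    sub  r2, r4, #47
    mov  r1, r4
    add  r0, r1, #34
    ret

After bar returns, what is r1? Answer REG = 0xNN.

REG = 0x4f

prologue: push r0 → mem[0xaa]=0x41, sp=0xaa
prologue: push r1 → mem[0xa9]=0x4f, sp=0xa9
body[0] add  r1, r1, r0 → r1=0x90
body[1] xor  r2, r3, r5 → r2=0x5a
body[2] add  r2, r0, r1 → r2=0xd1
body[3] sub  r3, r3, #10 → r3=0x9a
body[4] sub  r2, r4, #47 → r2=0x9d
body[5] mov  r1, r4 → r1=0xcc
body[6] add  r0, r1, #34 → r0=0xee
epilogue: pop r1=0x4f, sp=0xaa
epilogue: pop r0=0x41, sp=0xab
r1 is callee-saved → restored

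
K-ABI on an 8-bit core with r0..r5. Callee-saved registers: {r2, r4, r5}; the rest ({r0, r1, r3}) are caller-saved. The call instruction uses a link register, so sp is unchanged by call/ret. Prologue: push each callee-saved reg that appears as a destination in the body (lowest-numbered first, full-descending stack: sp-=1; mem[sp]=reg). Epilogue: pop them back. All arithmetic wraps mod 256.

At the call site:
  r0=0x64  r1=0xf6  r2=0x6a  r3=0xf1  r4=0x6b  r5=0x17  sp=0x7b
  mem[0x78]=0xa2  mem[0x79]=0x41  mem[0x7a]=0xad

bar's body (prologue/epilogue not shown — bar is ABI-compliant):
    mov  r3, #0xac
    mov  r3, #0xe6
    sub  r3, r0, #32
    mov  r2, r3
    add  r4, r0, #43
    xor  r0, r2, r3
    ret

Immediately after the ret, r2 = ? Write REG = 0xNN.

REG = 0x6a

prologue: push r2 -> mem[0x7a]=0x6a, sp=0x7a
prologue: push r4 -> mem[0x79]=0x6b, sp=0x79
body[0] mov  r3, #0xac -> r3=0xac
body[1] mov  r3, #0xe6 -> r3=0xe6
body[2] sub  r3, r0, #32 -> r3=0x44
body[3] mov  r2, r3 -> r2=0x44
body[4] add  r4, r0, #43 -> r4=0x8f
body[5] xor  r0, r2, r3 -> r0=0x00
epilogue: pop r4=0x6b, sp=0x7a
epilogue: pop r2=0x6a, sp=0x7b
r2 is callee-saved -> restored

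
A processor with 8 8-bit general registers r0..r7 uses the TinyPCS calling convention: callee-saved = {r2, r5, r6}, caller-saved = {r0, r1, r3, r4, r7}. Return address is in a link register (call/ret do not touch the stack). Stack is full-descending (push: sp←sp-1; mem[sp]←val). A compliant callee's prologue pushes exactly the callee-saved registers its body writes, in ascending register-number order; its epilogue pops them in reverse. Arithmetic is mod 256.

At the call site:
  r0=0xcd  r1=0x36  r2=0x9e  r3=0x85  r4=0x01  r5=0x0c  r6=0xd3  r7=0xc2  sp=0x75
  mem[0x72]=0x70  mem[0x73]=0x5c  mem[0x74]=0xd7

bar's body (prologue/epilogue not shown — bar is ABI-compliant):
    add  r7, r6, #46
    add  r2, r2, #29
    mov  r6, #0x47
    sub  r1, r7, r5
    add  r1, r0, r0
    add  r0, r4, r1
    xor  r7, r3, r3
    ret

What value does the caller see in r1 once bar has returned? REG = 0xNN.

REG = 0x9a

prologue: push r2 -> mem[0x74]=0x9e, sp=0x74
prologue: push r6 -> mem[0x73]=0xd3, sp=0x73
body[0] add  r7, r6, #46 -> r7=0x01
body[1] add  r2, r2, #29 -> r2=0xbb
body[2] mov  r6, #0x47 -> r6=0x47
body[3] sub  r1, r7, r5 -> r1=0xf5
body[4] add  r1, r0, r0 -> r1=0x9a
body[5] add  r0, r4, r1 -> r0=0x9b
body[6] xor  r7, r3, r3 -> r7=0x00
epilogue: pop r6=0xd3, sp=0x74
epilogue: pop r2=0x9e, sp=0x75
r1 is caller-saved -> body value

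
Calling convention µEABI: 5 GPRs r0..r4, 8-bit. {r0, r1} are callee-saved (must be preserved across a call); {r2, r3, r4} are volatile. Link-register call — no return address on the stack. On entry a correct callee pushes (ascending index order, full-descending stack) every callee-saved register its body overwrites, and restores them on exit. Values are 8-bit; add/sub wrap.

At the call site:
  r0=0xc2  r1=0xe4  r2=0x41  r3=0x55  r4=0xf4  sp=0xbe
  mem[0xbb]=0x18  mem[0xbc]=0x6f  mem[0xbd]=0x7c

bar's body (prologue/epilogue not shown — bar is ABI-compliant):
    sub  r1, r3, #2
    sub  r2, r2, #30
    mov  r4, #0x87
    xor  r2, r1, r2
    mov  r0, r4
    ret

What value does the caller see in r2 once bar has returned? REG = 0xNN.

prologue: push r0 -> mem[0xbd]=0xc2, sp=0xbd
prologue: push r1 -> mem[0xbc]=0xe4, sp=0xbc
body[0] sub  r1, r3, #2 -> r1=0x53
body[1] sub  r2, r2, #30 -> r2=0x23
body[2] mov  r4, #0x87 -> r4=0x87
body[3] xor  r2, r1, r2 -> r2=0x70
body[4] mov  r0, r4 -> r0=0x87
epilogue: pop r1=0xe4, sp=0xbd
epilogue: pop r0=0xc2, sp=0xbe
r2 is caller-saved -> body value

REG = 0x70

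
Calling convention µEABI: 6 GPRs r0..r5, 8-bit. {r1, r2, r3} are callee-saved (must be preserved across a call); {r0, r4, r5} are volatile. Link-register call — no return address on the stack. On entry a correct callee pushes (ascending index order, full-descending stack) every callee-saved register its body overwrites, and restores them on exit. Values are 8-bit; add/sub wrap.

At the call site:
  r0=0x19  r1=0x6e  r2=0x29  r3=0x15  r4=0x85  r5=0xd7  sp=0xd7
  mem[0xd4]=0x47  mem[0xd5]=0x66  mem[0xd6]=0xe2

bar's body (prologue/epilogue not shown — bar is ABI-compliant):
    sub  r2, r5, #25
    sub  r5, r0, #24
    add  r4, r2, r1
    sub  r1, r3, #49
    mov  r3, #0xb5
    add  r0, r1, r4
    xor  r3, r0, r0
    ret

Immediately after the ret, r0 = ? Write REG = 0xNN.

prologue: push r1 -> mem[0xd6]=0x6e, sp=0xd6
prologue: push r2 -> mem[0xd5]=0x29, sp=0xd5
prologue: push r3 -> mem[0xd4]=0x15, sp=0xd4
body[0] sub  r2, r5, #25 -> r2=0xbe
body[1] sub  r5, r0, #24 -> r5=0x01
body[2] add  r4, r2, r1 -> r4=0x2c
body[3] sub  r1, r3, #49 -> r1=0xe4
body[4] mov  r3, #0xb5 -> r3=0xb5
body[5] add  r0, r1, r4 -> r0=0x10
body[6] xor  r3, r0, r0 -> r3=0x00
epilogue: pop r3=0x15, sp=0xd5
epilogue: pop r2=0x29, sp=0xd6
epilogue: pop r1=0x6e, sp=0xd7
r0 is caller-saved -> body value

REG = 0x10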